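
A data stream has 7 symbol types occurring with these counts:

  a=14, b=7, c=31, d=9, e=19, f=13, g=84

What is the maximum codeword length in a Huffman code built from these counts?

Merge the two lowest-weight nodes at each step:
merge b(7) and d(9): 16
merge f(13) and a(14): 27
merge 16 and e(19): 35
merge 27 and c(31): 58
merge 35 and 58: 93
merge g(84) and 93: 177
Maximum depth reached is 4.

4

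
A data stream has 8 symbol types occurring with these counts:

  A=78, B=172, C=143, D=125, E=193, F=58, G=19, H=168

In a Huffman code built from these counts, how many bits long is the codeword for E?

2

Huffman merges, smallest pair first:
combine G(19), F(58) → 77
combine 77, A(78) → 155
combine D(125), C(143) → 268
combine 155, H(168) → 323
combine B(172), E(193) → 365
combine 268, 323 → 591
combine 365, 591 → 956
E's leaf is at depth 2, giving a 2-bit codeword.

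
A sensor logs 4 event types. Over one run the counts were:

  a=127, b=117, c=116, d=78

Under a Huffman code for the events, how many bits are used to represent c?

2

Repeatedly merge the two smallest:
merge d(78) and c(116): 194
merge b(117) and a(127): 244
merge 194 and 244: 438
c's leaf is at depth 2, giving a 2-bit codeword.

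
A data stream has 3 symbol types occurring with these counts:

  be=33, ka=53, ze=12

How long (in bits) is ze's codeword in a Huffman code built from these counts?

Repeatedly merge the two smallest:
ze(12) + be(33) → 45
45 + ka(53) → 98
The subtree containing ze is merged 2 times, so code length = 2.

2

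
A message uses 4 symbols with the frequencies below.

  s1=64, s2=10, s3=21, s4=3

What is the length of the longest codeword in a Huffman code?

3

Merge the two lowest-weight nodes at each step:
s4(3) + s2(10) → 13
13 + s3(21) → 34
34 + s1(64) → 98
The rarest symbols sit at the bottom; the longest codeword is 3 bits.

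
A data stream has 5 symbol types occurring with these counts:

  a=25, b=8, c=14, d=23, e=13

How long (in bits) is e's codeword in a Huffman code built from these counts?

3

Huffman merges, smallest pair first:
b(8) + e(13) → 21
c(14) + 21 → 35
d(23) + a(25) → 48
35 + 48 → 83
e's leaf is at depth 3, giving a 3-bit codeword.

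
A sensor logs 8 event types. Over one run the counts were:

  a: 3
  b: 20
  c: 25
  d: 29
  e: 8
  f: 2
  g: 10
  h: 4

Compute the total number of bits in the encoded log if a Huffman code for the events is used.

Build the Huffman tree bottom-up:
f(2) + a(3) → 5
h(4) + 5 → 9
e(8) + 9 → 17
g(10) + 17 → 27
b(20) + c(25) → 45
27 + d(29) → 56
45 + 56 → 101
The encoded length is the sum of every internal node's weight: 5 + 9 + 17 + 27 + 45 + 56 + 101 = 260 bits.

260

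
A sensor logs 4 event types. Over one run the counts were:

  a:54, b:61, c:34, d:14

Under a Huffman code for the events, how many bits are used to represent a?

Build the tree from the bottom:
merge d(14) and c(34): 48
merge 48 and a(54): 102
merge b(61) and 102: 163
a's leaf is at depth 2, giving a 2-bit codeword.

2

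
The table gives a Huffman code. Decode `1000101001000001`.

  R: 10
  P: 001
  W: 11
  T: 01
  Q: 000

RPTPQP

Read left to right; each codeword is recognised as soon as it completes (prefix code):
  10→R | 001→P | 01→T | 001→P | 000→Q | 001→P
Decoded message: RPTPQP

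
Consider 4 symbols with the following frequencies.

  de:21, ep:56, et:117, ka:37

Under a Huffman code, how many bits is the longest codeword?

Merge the two lowest-weight nodes at each step:
combine de(21), ka(37) → 58
combine ep(56), 58 → 114
combine 114, et(117) → 231
The rarest symbols sit at the bottom; the longest codeword is 3 bits.

3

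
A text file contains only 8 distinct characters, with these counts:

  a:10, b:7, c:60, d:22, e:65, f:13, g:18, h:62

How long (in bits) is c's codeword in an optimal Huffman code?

Huffman merges, smallest pair first:
combine b(7), a(10) → 17
combine f(13), 17 → 30
combine g(18), d(22) → 40
combine 30, 40 → 70
combine c(60), h(62) → 122
combine e(65), 70 → 135
combine 122, 135 → 257
The subtree containing c is merged 2 times, so code length = 2.

2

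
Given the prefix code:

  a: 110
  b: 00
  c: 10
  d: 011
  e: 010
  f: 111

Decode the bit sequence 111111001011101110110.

ffbcfdca

Read left to right; each codeword is recognised as soon as it completes (prefix code):
  111→f | 111→f | 00→b | 10→c | 111→f | 011→d | 10→c | 110→a
Decoded message: ffbcfdca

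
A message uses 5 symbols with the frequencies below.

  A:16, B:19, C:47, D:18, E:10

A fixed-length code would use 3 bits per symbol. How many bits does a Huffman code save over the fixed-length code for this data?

94

Fixed-length: 3 bits × 110 symbols = 330 bits.
Huffman merges:
merge E(10) and A(16): 26
merge D(18) and B(19): 37
merge 26 and 37: 63
merge C(47) and 63: 110
Huffman total = 26 + 37 + 63 + 110 = 236 bits.
Saving = 330 − 236 = 94 bits.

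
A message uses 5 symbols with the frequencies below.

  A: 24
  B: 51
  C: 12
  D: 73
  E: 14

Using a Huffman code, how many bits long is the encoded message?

351

Greedily combine the two least-frequent nodes:
C(12) + E(14) → 26
A(24) + 26 → 50
50 + B(51) → 101
D(73) + 101 → 174
The encoded length is the sum of every internal node's weight: 26 + 50 + 101 + 174 = 351 bits.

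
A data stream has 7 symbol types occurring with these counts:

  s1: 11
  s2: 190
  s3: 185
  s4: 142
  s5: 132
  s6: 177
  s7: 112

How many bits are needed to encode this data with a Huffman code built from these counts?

2595

Build the Huffman tree bottom-up:
s1(11) + s7(112) → 123
123 + s5(132) → 255
s4(142) + s6(177) → 319
s3(185) + s2(190) → 375
255 + 319 → 574
375 + 574 → 949
Each symbol's bit-cost is frequency × depth; summing gives 2595 bits (equivalently 123 + 255 + 319 + 375 + 574 + 949).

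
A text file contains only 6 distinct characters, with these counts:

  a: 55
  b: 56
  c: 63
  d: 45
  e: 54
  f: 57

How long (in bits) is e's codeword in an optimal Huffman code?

Build the tree from the bottom:
d(45) + e(54) → 99
a(55) + b(56) → 111
f(57) + c(63) → 120
99 + 111 → 210
120 + 210 → 330
e's leaf is at depth 3, giving a 3-bit codeword.

3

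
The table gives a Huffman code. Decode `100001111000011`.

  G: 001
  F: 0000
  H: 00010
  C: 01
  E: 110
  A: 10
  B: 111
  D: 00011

Read left to right; each codeword is recognised as soon as it completes (prefix code):
  10→A | 00011→D | 110→E | 00011→D
Decoded message: ADED

ADED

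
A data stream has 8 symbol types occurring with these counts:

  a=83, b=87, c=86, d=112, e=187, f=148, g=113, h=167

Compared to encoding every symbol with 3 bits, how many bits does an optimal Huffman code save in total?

Fixed-length: 3 bits × 983 symbols = 2949 bits.
Huffman merges:
merge a(83) and c(86): 169
merge b(87) and d(112): 199
merge g(113) and f(148): 261
merge h(167) and 169: 336
merge e(187) and 199: 386
merge 261 and 336: 597
merge 386 and 597: 983
Huffman total = 169 + 199 + 261 + 336 + 386 + 597 + 983 = 2931 bits.
Saving = 2949 − 2931 = 18 bits.

18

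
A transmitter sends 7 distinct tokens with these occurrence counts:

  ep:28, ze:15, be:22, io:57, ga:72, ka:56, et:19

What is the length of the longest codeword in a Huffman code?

Merge the two lowest-weight nodes at each step:
merge ze(15) and et(19): 34
merge be(22) and ep(28): 50
merge 34 and 50: 84
merge ka(56) and io(57): 113
merge ga(72) and 84: 156
merge 113 and 156: 269
The rarest symbols sit at the bottom; the longest codeword is 4 bits.

4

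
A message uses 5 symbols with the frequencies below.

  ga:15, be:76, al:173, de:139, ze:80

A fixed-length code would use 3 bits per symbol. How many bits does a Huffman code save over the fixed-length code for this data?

394

Fixed-length: 3 bits × 483 symbols = 1449 bits.
Huffman merges:
combine ga(15), be(76) → 91
combine ze(80), 91 → 171
combine de(139), 171 → 310
combine al(173), 310 → 483
Huffman total = 91 + 171 + 310 + 483 = 1055 bits.
Saving = 1449 − 1055 = 394 bits.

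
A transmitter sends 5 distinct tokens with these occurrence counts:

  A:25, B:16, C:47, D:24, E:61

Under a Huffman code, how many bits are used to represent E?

Huffman merges, smallest pair first:
combine B(16), D(24) → 40
combine A(25), 40 → 65
combine C(47), E(61) → 108
combine 65, 108 → 173
The subtree containing E is merged 2 times, so code length = 2.

2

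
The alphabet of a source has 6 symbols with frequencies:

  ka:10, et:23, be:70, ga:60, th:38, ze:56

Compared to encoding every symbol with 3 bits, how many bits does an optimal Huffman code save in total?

153

Fixed-length: 3 bits × 257 symbols = 771 bits.
Huffman merges:
merge ka(10) and et(23): 33
merge 33 and th(38): 71
merge ze(56) and ga(60): 116
merge be(70) and 71: 141
merge 116 and 141: 257
Huffman total = 33 + 71 + 116 + 141 + 257 = 618 bits.
Saving = 771 − 618 = 153 bits.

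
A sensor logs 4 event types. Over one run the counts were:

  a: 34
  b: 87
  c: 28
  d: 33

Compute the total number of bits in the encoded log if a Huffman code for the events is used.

338

Merge the two smallest weights repeatedly:
merge c(28) and d(33): 61
merge a(34) and 61: 95
merge b(87) and 95: 182
Total encoded bits = sum of merged weights = 61 + 95 + 182 = 338.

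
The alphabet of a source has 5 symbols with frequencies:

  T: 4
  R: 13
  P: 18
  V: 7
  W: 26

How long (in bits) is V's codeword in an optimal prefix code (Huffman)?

4

Build the tree from the bottom:
T(4) + V(7) → 11
11 + R(13) → 24
P(18) + 24 → 42
W(26) + 42 → 68
V's leaf is at depth 4, giving a 4-bit codeword.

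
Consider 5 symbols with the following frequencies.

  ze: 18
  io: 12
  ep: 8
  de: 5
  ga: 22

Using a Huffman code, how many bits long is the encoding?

143

Merge the two smallest weights repeatedly:
merge de(5) and ep(8): 13
merge io(12) and 13: 25
merge ze(18) and ga(22): 40
merge 25 and 40: 65
Each symbol's bit-cost is frequency × depth; summing gives 143 bits (equivalently 13 + 25 + 40 + 65).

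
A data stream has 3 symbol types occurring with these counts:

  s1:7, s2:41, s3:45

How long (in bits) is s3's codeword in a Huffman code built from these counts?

Huffman merges, smallest pair first:
s1(7) + s2(41) → 48
s3(45) + 48 → 93
s3 sits one level below the root: a 1-bit codeword.

1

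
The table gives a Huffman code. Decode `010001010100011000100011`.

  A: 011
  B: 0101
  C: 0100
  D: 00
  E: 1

CBCADCA

Read left to right; each codeword is recognised as soon as it completes (prefix code):
  0100→C | 0101→B | 0100→C | 011→A | 00→D | 0100→C | 011→A
Decoded message: CBCADCA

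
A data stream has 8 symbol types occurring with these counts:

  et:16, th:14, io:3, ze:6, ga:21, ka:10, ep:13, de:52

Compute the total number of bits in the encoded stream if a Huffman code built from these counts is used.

356

Greedily combine the two least-frequent nodes:
io(3) + ze(6) → 9
9 + ka(10) → 19
ep(13) + th(14) → 27
et(16) + 19 → 35
ga(21) + 27 → 48
35 + 48 → 83
de(52) + 83 → 135
Total encoded bits = sum of merged weights = 9 + 19 + 27 + 35 + 48 + 83 + 135 = 356.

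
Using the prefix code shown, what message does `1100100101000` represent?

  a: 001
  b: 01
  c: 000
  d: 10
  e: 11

eaabc

Read left to right; each codeword is recognised as soon as it completes (prefix code):
  11→e | 001→a | 001→a | 01→b | 000→c
Decoded message: eaabc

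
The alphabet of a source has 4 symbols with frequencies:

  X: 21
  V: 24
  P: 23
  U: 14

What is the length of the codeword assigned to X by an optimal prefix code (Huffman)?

2

Huffman merges, smallest pair first:
U(14) + X(21) → 35
P(23) + V(24) → 47
35 + 47 → 82
X's leaf is at depth 2, giving a 2-bit codeword.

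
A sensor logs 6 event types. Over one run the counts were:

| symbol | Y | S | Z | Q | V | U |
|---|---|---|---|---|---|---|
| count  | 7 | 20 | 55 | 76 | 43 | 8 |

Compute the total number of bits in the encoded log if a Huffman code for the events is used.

468

Greedily combine the two least-frequent nodes:
merge Y(7) and U(8): 15
merge 15 and S(20): 35
merge 35 and V(43): 78
merge Z(55) and Q(76): 131
merge 78 and 131: 209
The encoded length is the sum of every internal node's weight: 15 + 35 + 78 + 131 + 209 = 468 bits.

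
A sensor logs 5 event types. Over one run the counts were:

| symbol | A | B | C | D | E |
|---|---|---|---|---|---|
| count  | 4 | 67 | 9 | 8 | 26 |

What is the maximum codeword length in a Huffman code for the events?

4

Merge the two lowest-weight nodes at each step:
merge A(4) and D(8): 12
merge C(9) and 12: 21
merge 21 and E(26): 47
merge 47 and B(67): 114
Maximum depth reached is 4.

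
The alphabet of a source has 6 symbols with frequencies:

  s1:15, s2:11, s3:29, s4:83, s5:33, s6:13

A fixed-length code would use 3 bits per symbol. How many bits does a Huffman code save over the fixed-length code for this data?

Fixed-length: 3 bits × 184 symbols = 552 bits.
Huffman merges:
combine s2(11), s6(13) → 24
combine s1(15), 24 → 39
combine s3(29), s5(33) → 62
combine 39, 62 → 101
combine s4(83), 101 → 184
Huffman total = 24 + 39 + 62 + 101 + 184 = 410 bits.
Saving = 552 − 410 = 142 bits.

142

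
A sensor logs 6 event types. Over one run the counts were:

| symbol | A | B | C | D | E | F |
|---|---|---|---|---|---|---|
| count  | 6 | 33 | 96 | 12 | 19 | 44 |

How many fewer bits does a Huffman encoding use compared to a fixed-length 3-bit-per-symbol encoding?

181

Fixed-length: 3 bits × 210 symbols = 630 bits.
Huffman merges:
A(6) + D(12) → 18
18 + E(19) → 37
B(33) + 37 → 70
F(44) + 70 → 114
C(96) + 114 → 210
Huffman total = 18 + 37 + 70 + 114 + 210 = 449 bits.
Saving = 630 − 449 = 181 bits.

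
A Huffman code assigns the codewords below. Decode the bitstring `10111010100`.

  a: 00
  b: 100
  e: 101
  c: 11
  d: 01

Read left to right; each codeword is recognised as soon as it completes (prefix code):
  101→e | 11→c | 01→d | 01→d | 00→a
Decoded message: ecdda

ecdda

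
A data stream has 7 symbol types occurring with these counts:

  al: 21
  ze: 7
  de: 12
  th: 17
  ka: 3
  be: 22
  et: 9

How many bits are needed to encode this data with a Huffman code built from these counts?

Greedily combine the two least-frequent nodes:
ka(3) + ze(7) → 10
et(9) + 10 → 19
de(12) + th(17) → 29
19 + al(21) → 40
be(22) + 29 → 51
40 + 51 → 91
Total encoded bits = sum of merged weights = 10 + 19 + 29 + 40 + 51 + 91 = 240.

240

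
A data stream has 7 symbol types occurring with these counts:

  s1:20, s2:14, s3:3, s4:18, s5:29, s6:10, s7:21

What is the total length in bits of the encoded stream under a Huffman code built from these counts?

308

Build the Huffman tree bottom-up:
merge s3(3) and s6(10): 13
merge 13 and s2(14): 27
merge s4(18) and s1(20): 38
merge s7(21) and 27: 48
merge s5(29) and 38: 67
merge 48 and 67: 115
The encoded length is the sum of every internal node's weight: 13 + 27 + 38 + 48 + 67 + 115 = 308 bits.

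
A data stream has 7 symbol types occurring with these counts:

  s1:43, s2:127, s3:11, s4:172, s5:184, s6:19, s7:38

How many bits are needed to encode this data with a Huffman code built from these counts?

Build the Huffman tree bottom-up:
combine s3(11), s6(19) → 30
combine 30, s7(38) → 68
combine s1(43), 68 → 111
combine 111, s2(127) → 238
combine s4(172), s5(184) → 356
combine 238, 356 → 594
The encoded length is the sum of every internal node's weight: 30 + 68 + 111 + 238 + 356 + 594 = 1397 bits.

1397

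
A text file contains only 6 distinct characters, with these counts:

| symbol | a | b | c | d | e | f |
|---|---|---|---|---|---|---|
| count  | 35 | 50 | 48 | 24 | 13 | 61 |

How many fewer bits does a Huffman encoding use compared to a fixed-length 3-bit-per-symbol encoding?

Fixed-length: 3 bits × 231 symbols = 693 bits.
Huffman merges:
e(13) + d(24) → 37
a(35) + 37 → 72
c(48) + b(50) → 98
f(61) + 72 → 133
98 + 133 → 231
Huffman total = 37 + 72 + 98 + 133 + 231 = 571 bits.
Saving = 693 − 571 = 122 bits.

122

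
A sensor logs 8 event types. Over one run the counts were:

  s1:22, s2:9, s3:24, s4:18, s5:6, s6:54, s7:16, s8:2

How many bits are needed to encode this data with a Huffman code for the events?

400

Build the Huffman tree bottom-up:
merge s8(2) and s5(6): 8
merge 8 and s2(9): 17
merge s7(16) and 17: 33
merge s4(18) and s1(22): 40
merge s3(24) and 33: 57
merge 40 and s6(54): 94
merge 57 and 94: 151
Total encoded bits = sum of merged weights = 8 + 17 + 33 + 40 + 57 + 94 + 151 = 400.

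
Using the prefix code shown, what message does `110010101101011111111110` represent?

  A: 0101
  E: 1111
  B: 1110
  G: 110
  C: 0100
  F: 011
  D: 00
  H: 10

GAFAEEH

Read left to right; each codeword is recognised as soon as it completes (prefix code):
  110→G | 0101→A | 011→F | 0101→A | 1111→E | 1111→E | 10→H
Decoded message: GAFAEEH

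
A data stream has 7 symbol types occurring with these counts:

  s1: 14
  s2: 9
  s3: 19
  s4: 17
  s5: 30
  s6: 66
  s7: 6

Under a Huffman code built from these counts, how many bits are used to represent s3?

3

Build the tree from the bottom:
merge s7(6) and s2(9): 15
merge s1(14) and 15: 29
merge s4(17) and s3(19): 36
merge 29 and s5(30): 59
merge 36 and 59: 95
merge s6(66) and 95: 161
The subtree containing s3 is merged 3 times, so code length = 3.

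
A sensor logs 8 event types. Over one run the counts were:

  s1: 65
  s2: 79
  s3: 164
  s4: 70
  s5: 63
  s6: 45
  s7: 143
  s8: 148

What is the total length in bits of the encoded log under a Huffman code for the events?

2262

Greedily combine the two least-frequent nodes:
s6(45) + s5(63) → 108
s1(65) + s4(70) → 135
s2(79) + 108 → 187
135 + s7(143) → 278
s8(148) + s3(164) → 312
187 + 278 → 465
312 + 465 → 777
The encoded length is the sum of every internal node's weight: 108 + 135 + 187 + 278 + 312 + 465 + 777 = 2262 bits.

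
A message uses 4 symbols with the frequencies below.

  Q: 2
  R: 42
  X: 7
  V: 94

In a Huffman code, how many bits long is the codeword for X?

Build the tree from the bottom:
merge Q(2) and X(7): 9
merge 9 and R(42): 51
merge 51 and V(94): 145
The subtree containing X is merged 3 times, so code length = 3.

3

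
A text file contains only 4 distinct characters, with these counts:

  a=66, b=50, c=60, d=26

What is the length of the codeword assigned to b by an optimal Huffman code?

Build the tree from the bottom:
d(26) + b(50) → 76
c(60) + a(66) → 126
76 + 126 → 202
b's leaf is at depth 2, giving a 2-bit codeword.

2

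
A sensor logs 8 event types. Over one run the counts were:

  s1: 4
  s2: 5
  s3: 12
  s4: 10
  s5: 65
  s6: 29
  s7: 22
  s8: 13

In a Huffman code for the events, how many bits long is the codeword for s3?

4

Repeatedly merge the two smallest:
merge s1(4) and s2(5): 9
merge 9 and s4(10): 19
merge s3(12) and s8(13): 25
merge 19 and s7(22): 41
merge 25 and s6(29): 54
merge 41 and 54: 95
merge s5(65) and 95: 160
s3 sits 4 levels below the root, so its codeword is 4 bits.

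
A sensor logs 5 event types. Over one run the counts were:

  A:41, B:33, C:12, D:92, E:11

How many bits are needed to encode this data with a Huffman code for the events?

365

Greedily combine the two least-frequent nodes:
E(11) + C(12) → 23
23 + B(33) → 56
A(41) + 56 → 97
D(92) + 97 → 189
Total encoded bits = sum of merged weights = 23 + 56 + 97 + 189 = 365.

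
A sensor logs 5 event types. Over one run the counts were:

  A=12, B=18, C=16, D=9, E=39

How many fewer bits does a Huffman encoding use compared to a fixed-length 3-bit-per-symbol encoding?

Fixed-length: 3 bits × 94 symbols = 282 bits.
Huffman merges:
combine D(9), A(12) → 21
combine C(16), B(18) → 34
combine 21, 34 → 55
combine E(39), 55 → 94
Huffman total = 21 + 34 + 55 + 94 = 204 bits.
Saving = 282 − 204 = 78 bits.

78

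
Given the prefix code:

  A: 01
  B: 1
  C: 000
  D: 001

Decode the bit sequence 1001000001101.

Read left to right; each codeword is recognised as soon as it completes (prefix code):
  1→B | 001→D | 000→C | 001→D | 1→B | 01→A
Decoded message: BDCDBA

BDCDBA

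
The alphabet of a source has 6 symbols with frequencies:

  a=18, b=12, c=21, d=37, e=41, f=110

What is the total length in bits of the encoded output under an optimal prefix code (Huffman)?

527

Merge the two smallest weights repeatedly:
b(12) + a(18) → 30
c(21) + 30 → 51
d(37) + e(41) → 78
51 + 78 → 129
f(110) + 129 → 239
The encoded length is the sum of every internal node's weight: 30 + 51 + 78 + 129 + 239 = 527 bits.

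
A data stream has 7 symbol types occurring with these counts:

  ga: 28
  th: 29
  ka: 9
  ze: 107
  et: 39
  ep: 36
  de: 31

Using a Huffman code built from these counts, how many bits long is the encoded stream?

Build the Huffman tree bottom-up:
merge ka(9) and ga(28): 37
merge th(29) and de(31): 60
merge ep(36) and 37: 73
merge et(39) and 60: 99
merge 73 and 99: 172
merge ze(107) and 172: 279
The encoded length is the sum of every internal node's weight: 37 + 60 + 73 + 99 + 172 + 279 = 720 bits.

720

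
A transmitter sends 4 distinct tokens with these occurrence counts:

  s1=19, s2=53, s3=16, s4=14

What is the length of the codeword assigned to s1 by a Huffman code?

Huffman merges, smallest pair first:
combine s4(14), s3(16) → 30
combine s1(19), 30 → 49
combine 49, s2(53) → 102
The subtree containing s1 is merged 2 times, so code length = 2.

2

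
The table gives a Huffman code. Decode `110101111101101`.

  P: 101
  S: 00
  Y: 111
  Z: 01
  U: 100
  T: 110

TPYPP

Read left to right; each codeword is recognised as soon as it completes (prefix code):
  110→T | 101→P | 111→Y | 101→P | 101→P
Decoded message: TPYPP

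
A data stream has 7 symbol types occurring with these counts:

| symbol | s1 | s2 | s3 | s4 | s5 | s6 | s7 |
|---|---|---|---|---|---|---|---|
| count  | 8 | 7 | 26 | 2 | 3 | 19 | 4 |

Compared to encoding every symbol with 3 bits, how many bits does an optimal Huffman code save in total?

Fixed-length: 3 bits × 69 symbols = 207 bits.
Huffman merges:
combine s4(2), s5(3) → 5
combine s7(4), 5 → 9
combine s2(7), s1(8) → 15
combine 9, 15 → 24
combine s6(19), 24 → 43
combine s3(26), 43 → 69
Huffman total = 5 + 9 + 15 + 24 + 43 + 69 = 165 bits.
Saving = 207 − 165 = 42 bits.

42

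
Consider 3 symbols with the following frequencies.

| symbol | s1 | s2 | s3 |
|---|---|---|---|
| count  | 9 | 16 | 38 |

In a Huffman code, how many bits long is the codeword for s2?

2

Build the tree from the bottom:
merge s1(9) and s2(16): 25
merge 25 and s3(38): 63
s2's leaf is at depth 2, giving a 2-bit codeword.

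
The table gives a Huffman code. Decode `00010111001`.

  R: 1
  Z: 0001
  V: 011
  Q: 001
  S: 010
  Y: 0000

Read left to right; each codeword is recognised as soon as it completes (prefix code):
  0001→Z | 011→V | 1→R | 001→Q
Decoded message: ZVRQ

ZVRQ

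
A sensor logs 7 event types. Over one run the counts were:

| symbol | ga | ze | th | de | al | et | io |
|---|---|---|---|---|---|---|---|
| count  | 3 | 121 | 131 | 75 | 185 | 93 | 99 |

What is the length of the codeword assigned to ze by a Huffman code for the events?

Build the tree from the bottom:
ga(3) + de(75) → 78
78 + et(93) → 171
io(99) + ze(121) → 220
th(131) + 171 → 302
al(185) + 220 → 405
302 + 405 → 707
ze sits 3 levels below the root, so its codeword is 3 bits.

3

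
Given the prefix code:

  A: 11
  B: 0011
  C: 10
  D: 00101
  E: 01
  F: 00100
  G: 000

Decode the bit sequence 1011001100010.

Read left to right; each codeword is recognised as soon as it completes (prefix code):
  10→C | 11→A | 0011→B | 000→G | 10→C
Decoded message: CABGC

CABGC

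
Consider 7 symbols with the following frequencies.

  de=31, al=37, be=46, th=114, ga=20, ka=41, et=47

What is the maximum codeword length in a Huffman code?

3

Merge the two lowest-weight nodes at each step:
merge ga(20) and de(31): 51
merge al(37) and ka(41): 78
merge be(46) and et(47): 93
merge 51 and 78: 129
merge 93 and th(114): 207
merge 129 and 207: 336
The first pair merged (ga, de) ends up deepest, at depth 3.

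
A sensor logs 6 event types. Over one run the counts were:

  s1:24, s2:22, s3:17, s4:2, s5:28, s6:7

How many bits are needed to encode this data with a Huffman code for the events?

Build the Huffman tree bottom-up:
combine s4(2), s6(7) → 9
combine 9, s3(17) → 26
combine s2(22), s1(24) → 46
combine 26, s5(28) → 54
combine 46, 54 → 100
Each symbol's bit-cost is frequency × depth; summing gives 235 bits (equivalently 9 + 26 + 46 + 54 + 100).

235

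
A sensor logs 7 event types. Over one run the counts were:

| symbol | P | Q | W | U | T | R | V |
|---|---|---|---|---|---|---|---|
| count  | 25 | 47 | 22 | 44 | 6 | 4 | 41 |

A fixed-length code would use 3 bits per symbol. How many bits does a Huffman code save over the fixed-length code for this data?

Fixed-length: 3 bits × 189 symbols = 567 bits.
Huffman merges:
R(4) + T(6) → 10
10 + W(22) → 32
P(25) + 32 → 57
V(41) + U(44) → 85
Q(47) + 57 → 104
85 + 104 → 189
Huffman total = 10 + 32 + 57 + 85 + 104 + 189 = 477 bits.
Saving = 567 − 477 = 90 bits.

90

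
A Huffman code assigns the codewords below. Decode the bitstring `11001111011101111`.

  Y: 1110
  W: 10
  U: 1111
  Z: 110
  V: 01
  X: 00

Read left to right; each codeword is recognised as soon as it completes (prefix code):
  110→Z | 01→V | 1110→Y | 1110→Y | 1111→U
Decoded message: ZVYYU

ZVYYU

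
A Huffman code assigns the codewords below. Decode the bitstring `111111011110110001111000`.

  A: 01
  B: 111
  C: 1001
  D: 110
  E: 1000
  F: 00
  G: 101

Read left to right; each codeword is recognised as soon as it completes (prefix code):
  111→B | 111→B | 01→A | 111→B | 01→A | 1000→E | 111→B | 1000→E
Decoded message: BBABAEBE

BBABAEBE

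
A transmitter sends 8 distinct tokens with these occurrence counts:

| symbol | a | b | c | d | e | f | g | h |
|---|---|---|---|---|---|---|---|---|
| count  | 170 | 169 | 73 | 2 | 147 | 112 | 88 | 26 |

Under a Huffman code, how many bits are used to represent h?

5

Build the tree from the bottom:
merge d(2) and h(26): 28
merge 28 and c(73): 101
merge g(88) and 101: 189
merge f(112) and e(147): 259
merge b(169) and a(170): 339
merge 189 and 259: 448
merge 339 and 448: 787
h sits 5 levels below the root, so its codeword is 5 bits.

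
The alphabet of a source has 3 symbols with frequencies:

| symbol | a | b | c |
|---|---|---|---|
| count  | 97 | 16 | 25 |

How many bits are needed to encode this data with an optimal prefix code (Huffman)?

179

Build the Huffman tree bottom-up:
combine b(16), c(25) → 41
combine 41, a(97) → 138
Each symbol's bit-cost is frequency × depth; summing gives 179 bits (equivalently 41 + 138).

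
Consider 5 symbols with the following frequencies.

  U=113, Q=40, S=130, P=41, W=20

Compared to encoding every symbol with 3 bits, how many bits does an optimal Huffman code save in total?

Fixed-length: 3 bits × 344 symbols = 1032 bits.
Huffman merges:
W(20) + Q(40) → 60
P(41) + 60 → 101
101 + U(113) → 214
S(130) + 214 → 344
Huffman total = 60 + 101 + 214 + 344 = 719 bits.
Saving = 1032 − 719 = 313 bits.

313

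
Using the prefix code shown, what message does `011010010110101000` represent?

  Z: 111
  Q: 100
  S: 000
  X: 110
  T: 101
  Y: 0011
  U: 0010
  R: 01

RTUXTS

Read left to right; each codeword is recognised as soon as it completes (prefix code):
  01→R | 101→T | 0010→U | 110→X | 101→T | 000→S
Decoded message: RTUXTS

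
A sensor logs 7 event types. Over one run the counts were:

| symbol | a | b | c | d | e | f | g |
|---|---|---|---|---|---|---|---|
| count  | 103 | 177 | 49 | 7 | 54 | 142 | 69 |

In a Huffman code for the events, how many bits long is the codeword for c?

Repeatedly merge the two smallest:
combine d(7), c(49) → 56
combine e(54), 56 → 110
combine g(69), a(103) → 172
combine 110, f(142) → 252
combine 172, b(177) → 349
combine 252, 349 → 601
c sits 4 levels below the root, so its codeword is 4 bits.

4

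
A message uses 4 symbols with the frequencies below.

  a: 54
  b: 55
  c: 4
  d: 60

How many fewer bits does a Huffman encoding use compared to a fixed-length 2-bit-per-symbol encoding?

2

Fixed-length: 2 bits × 173 symbols = 346 bits.
Huffman merges:
merge c(4) and a(54): 58
merge b(55) and 58: 113
merge d(60) and 113: 173
Huffman total = 58 + 113 + 173 = 344 bits.
Saving = 346 − 344 = 2 bits.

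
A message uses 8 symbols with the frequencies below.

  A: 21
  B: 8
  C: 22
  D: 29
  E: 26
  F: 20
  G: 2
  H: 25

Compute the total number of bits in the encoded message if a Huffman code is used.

Merge the two smallest weights repeatedly:
combine G(2), B(8) → 10
combine 10, F(20) → 30
combine A(21), C(22) → 43
combine H(25), E(26) → 51
combine D(29), 30 → 59
combine 43, 51 → 94
combine 59, 94 → 153
Total encoded bits = sum of merged weights = 10 + 30 + 43 + 51 + 59 + 94 + 153 = 440.

440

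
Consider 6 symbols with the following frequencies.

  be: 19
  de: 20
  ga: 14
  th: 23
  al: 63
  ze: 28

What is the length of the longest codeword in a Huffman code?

Merge the two lowest-weight nodes at each step:
combine ga(14), be(19) → 33
combine de(20), th(23) → 43
combine ze(28), 33 → 61
combine 43, 61 → 104
combine al(63), 104 → 167
Maximum depth reached is 4.

4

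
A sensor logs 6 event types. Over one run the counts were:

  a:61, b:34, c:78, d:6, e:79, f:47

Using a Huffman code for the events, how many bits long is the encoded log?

737

Greedily combine the two least-frequent nodes:
combine d(6), b(34) → 40
combine 40, f(47) → 87
combine a(61), c(78) → 139
combine e(79), 87 → 166
combine 139, 166 → 305
Each symbol's bit-cost is frequency × depth; summing gives 737 bits (equivalently 40 + 87 + 139 + 166 + 305).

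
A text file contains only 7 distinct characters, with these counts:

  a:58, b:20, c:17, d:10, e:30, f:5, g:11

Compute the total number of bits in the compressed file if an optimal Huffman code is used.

Build the Huffman tree bottom-up:
merge f(5) and d(10): 15
merge g(11) and 15: 26
merge c(17) and b(20): 37
merge 26 and e(30): 56
merge 37 and 56: 93
merge a(58) and 93: 151
Total encoded bits = sum of merged weights = 15 + 26 + 37 + 56 + 93 + 151 = 378.

378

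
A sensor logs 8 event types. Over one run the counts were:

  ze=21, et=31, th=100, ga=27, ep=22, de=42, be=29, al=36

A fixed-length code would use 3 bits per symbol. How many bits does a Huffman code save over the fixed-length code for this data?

57

Fixed-length: 3 bits × 308 symbols = 924 bits.
Huffman merges:
ze(21) + ep(22) → 43
ga(27) + be(29) → 56
et(31) + al(36) → 67
de(42) + 43 → 85
56 + 67 → 123
85 + th(100) → 185
123 + 185 → 308
Huffman total = 43 + 56 + 67 + 85 + 123 + 185 + 308 = 867 bits.
Saving = 924 − 867 = 57 bits.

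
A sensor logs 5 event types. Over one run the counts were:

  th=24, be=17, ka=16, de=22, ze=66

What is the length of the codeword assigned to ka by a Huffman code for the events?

3

Build the tree from the bottom:
merge ka(16) and be(17): 33
merge de(22) and th(24): 46
merge 33 and 46: 79
merge ze(66) and 79: 145
The subtree containing ka is merged 3 times, so code length = 3.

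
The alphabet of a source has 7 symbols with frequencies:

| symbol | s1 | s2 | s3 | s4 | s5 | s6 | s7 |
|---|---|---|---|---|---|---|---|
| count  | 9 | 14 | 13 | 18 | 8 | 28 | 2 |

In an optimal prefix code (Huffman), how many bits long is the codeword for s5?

Repeatedly merge the two smallest:
merge s7(2) and s5(8): 10
merge s1(9) and 10: 19
merge s3(13) and s2(14): 27
merge s4(18) and 19: 37
merge 27 and s6(28): 55
merge 37 and 55: 92
s5's leaf is at depth 4, giving a 4-bit codeword.

4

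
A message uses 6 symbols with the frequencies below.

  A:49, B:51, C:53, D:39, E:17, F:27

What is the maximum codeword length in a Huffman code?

Merge the two lowest-weight nodes at each step:
E(17) + F(27) → 44
D(39) + 44 → 83
A(49) + B(51) → 100
C(53) + 83 → 136
100 + 136 → 236
The first pair merged (E, F) ends up deepest, at depth 4.

4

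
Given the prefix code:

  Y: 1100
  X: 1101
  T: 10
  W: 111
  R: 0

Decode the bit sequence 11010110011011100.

XRYXY

Read left to right; each codeword is recognised as soon as it completes (prefix code):
  1101→X | 0→R | 1100→Y | 1101→X | 1100→Y
Decoded message: XRYXY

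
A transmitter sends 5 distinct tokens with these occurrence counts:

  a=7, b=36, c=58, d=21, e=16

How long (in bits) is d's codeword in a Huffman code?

Repeatedly merge the two smallest:
combine a(7), e(16) → 23
combine d(21), 23 → 44
combine b(36), 44 → 80
combine c(58), 80 → 138
The subtree containing d is merged 3 times, so code length = 3.

3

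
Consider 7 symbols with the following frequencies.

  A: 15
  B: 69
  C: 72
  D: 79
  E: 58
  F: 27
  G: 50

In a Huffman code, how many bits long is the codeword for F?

Build the tree from the bottom:
merge A(15) and F(27): 42
merge 42 and G(50): 92
merge E(58) and B(69): 127
merge C(72) and D(79): 151
merge 92 and 127: 219
merge 151 and 219: 370
The subtree containing F is merged 4 times, so code length = 4.

4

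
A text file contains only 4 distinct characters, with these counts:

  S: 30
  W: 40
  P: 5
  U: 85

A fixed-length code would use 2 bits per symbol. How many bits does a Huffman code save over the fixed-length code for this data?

Fixed-length: 2 bits × 160 symbols = 320 bits.
Huffman merges:
merge P(5) and S(30): 35
merge 35 and W(40): 75
merge 75 and U(85): 160
Huffman total = 35 + 75 + 160 = 270 bits.
Saving = 320 − 270 = 50 bits.

50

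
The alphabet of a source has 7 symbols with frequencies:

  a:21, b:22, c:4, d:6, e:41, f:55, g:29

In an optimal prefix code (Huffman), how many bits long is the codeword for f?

2

Build the tree from the bottom:
c(4) + d(6) → 10
10 + a(21) → 31
b(22) + g(29) → 51
31 + e(41) → 72
51 + f(55) → 106
72 + 106 → 178
f sits 2 levels below the root, so its codeword is 2 bits.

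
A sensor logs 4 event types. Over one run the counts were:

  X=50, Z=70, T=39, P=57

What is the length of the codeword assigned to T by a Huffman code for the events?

Huffman merges, smallest pair first:
merge T(39) and X(50): 89
merge P(57) and Z(70): 127
merge 89 and 127: 216
T's leaf is at depth 2, giving a 2-bit codeword.

2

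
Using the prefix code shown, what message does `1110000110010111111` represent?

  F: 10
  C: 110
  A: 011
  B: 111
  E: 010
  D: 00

Read left to right; each codeword is recognised as soon as it completes (prefix code):
  111→B | 00→D | 00→D | 110→C | 010→E | 111→B | 111→B
Decoded message: BDDCEBB

BDDCEBB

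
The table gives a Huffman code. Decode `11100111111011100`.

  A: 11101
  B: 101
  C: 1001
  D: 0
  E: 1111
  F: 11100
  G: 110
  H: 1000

Read left to right; each codeword is recognised as soon as it completes (prefix code):
  11100→F | 1111→E | 110→G | 11100→F
Decoded message: FEGF

FEGF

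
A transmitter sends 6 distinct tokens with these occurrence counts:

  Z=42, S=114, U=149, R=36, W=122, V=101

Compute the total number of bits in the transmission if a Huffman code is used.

1385

Merge the two smallest weights repeatedly:
combine R(36), Z(42) → 78
combine 78, V(101) → 179
combine S(114), W(122) → 236
combine U(149), 179 → 328
combine 236, 328 → 564
Total encoded bits = sum of merged weights = 78 + 179 + 236 + 328 + 564 = 1385.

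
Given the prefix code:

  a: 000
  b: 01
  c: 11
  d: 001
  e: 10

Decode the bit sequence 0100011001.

bacd

Read left to right; each codeword is recognised as soon as it completes (prefix code):
  01→b | 000→a | 11→c | 001→d
Decoded message: bacd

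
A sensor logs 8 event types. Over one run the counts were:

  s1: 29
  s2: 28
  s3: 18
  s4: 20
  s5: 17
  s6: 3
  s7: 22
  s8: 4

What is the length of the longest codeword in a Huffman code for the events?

Merge the two lowest-weight nodes at each step:
merge s6(3) and s8(4): 7
merge 7 and s5(17): 24
merge s3(18) and s4(20): 38
merge s7(22) and 24: 46
merge s2(28) and s1(29): 57
merge 38 and 46: 84
merge 57 and 84: 141
Maximum depth reached is 5.

5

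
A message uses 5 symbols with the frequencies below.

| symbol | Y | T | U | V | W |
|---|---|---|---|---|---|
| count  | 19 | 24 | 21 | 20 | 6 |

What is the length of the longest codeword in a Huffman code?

Merge the two lowest-weight nodes at each step:
W(6) + Y(19) → 25
V(20) + U(21) → 41
T(24) + 25 → 49
41 + 49 → 90
The rarest symbols sit at the bottom; the longest codeword is 3 bits.

3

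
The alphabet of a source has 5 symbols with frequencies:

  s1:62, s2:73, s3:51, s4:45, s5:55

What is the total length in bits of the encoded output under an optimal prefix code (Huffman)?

668

Merge the two smallest weights repeatedly:
combine s4(45), s3(51) → 96
combine s5(55), s1(62) → 117
combine s2(73), 96 → 169
combine 117, 169 → 286
The encoded length is the sum of every internal node's weight: 96 + 117 + 169 + 286 = 668 bits.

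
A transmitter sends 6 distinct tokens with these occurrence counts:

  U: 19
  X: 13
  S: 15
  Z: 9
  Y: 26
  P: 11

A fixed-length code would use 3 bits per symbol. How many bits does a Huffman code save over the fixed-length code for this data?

45

Fixed-length: 3 bits × 93 symbols = 279 bits.
Huffman merges:
Z(9) + P(11) → 20
X(13) + S(15) → 28
U(19) + 20 → 39
Y(26) + 28 → 54
39 + 54 → 93
Huffman total = 20 + 28 + 39 + 54 + 93 = 234 bits.
Saving = 279 − 234 = 45 bits.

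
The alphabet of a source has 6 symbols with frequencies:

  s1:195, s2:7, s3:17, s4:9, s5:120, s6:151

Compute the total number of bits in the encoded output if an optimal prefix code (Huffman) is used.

1005

Greedily combine the two least-frequent nodes:
s2(7) + s4(9) → 16
16 + s3(17) → 33
33 + s5(120) → 153
s6(151) + 153 → 304
s1(195) + 304 → 499
The encoded length is the sum of every internal node's weight: 16 + 33 + 153 + 304 + 499 = 1005 bits.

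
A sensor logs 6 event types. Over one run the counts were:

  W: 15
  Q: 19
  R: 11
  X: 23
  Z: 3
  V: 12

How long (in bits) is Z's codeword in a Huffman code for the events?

Repeatedly merge the two smallest:
Z(3) + R(11) → 14
V(12) + 14 → 26
W(15) + Q(19) → 34
X(23) + 26 → 49
34 + 49 → 83
Z's leaf is at depth 4, giving a 4-bit codeword.

4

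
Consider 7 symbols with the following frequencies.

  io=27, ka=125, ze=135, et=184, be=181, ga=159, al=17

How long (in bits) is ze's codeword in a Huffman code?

3

Build the tree from the bottom:
al(17) + io(27) → 44
44 + ka(125) → 169
ze(135) + ga(159) → 294
169 + be(181) → 350
et(184) + 294 → 478
350 + 478 → 828
ze sits 3 levels below the root, so its codeword is 3 bits.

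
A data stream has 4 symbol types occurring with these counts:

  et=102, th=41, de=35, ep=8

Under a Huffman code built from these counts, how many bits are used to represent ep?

3

Build the tree from the bottom:
ep(8) + de(35) → 43
th(41) + 43 → 84
84 + et(102) → 186
ep sits 3 levels below the root, so its codeword is 3 bits.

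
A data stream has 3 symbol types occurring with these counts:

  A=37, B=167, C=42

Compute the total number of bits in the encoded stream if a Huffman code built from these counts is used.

Merge the two smallest weights repeatedly:
merge A(37) and C(42): 79
merge 79 and B(167): 246
The encoded length is the sum of every internal node's weight: 79 + 246 = 325 bits.

325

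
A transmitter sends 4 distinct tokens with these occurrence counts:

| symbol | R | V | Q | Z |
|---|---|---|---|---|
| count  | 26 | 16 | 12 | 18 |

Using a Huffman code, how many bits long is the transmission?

144

Greedily combine the two least-frequent nodes:
merge Q(12) and V(16): 28
merge Z(18) and R(26): 44
merge 28 and 44: 72
Total encoded bits = sum of merged weights = 28 + 44 + 72 = 144.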